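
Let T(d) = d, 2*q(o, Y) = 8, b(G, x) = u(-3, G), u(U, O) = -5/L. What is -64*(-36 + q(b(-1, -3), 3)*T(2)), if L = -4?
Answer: 1792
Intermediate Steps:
u(U, O) = 5/4 (u(U, O) = -5/(-4) = -5*(-¼) = 5/4)
b(G, x) = 5/4
q(o, Y) = 4 (q(o, Y) = (½)*8 = 4)
-64*(-36 + q(b(-1, -3), 3)*T(2)) = -64*(-36 + 4*2) = -64*(-36 + 8) = -64*(-28) = 1792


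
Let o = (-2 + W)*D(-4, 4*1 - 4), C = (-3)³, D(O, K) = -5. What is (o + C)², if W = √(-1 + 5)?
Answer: 729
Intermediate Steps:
C = -27
W = 2 (W = √4 = 2)
o = 0 (o = (-2 + 2)*(-5) = 0*(-5) = 0)
(o + C)² = (0 - 27)² = (-27)² = 729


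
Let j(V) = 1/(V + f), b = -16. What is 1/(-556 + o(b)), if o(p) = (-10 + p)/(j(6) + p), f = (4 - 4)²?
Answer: -95/52664 ≈ -0.0018039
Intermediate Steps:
f = 0 (f = 0² = 0)
j(V) = 1/V (j(V) = 1/(V + 0) = 1/V)
o(p) = (-10 + p)/(⅙ + p) (o(p) = (-10 + p)/(1/6 + p) = (-10 + p)/(⅙ + p))
1/(-556 + o(b)) = 1/(-556 + 6*(-10 - 16)/(1 + 6*(-16))) = 1/(-556 + 6*(-26)/(1 - 96)) = 1/(-556 + 6*(-26)/(-95)) = 1/(-556 + 6*(-1/95)*(-26)) = 1/(-556 + 156/95) = 1/(-52664/95) = -95/52664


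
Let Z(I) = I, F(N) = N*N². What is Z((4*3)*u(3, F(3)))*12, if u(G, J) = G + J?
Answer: 4320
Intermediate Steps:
F(N) = N³
Z((4*3)*u(3, F(3)))*12 = ((4*3)*(3 + 3³))*12 = (12*(3 + 27))*12 = (12*30)*12 = 360*12 = 4320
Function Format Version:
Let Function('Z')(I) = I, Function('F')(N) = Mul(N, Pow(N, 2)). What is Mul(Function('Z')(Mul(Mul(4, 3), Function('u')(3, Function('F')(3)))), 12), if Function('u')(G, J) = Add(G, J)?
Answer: 4320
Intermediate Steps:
Function('F')(N) = Pow(N, 3)
Mul(Function('Z')(Mul(Mul(4, 3), Function('u')(3, Function('F')(3)))), 12) = Mul(Mul(Mul(4, 3), Add(3, Pow(3, 3))), 12) = Mul(Mul(12, Add(3, 27)), 12) = Mul(Mul(12, 30), 12) = Mul(360, 12) = 4320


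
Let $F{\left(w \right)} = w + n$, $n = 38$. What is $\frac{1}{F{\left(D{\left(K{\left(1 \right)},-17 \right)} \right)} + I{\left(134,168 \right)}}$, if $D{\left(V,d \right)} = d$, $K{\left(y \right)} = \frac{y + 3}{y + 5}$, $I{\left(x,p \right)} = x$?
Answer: $\frac{1}{155} \approx 0.0064516$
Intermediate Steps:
$K{\left(y \right)} = \frac{3 + y}{5 + y}$
$F{\left(w \right)} = 38 + w$ ($F{\left(w \right)} = w + 38 = 38 + w$)
$\frac{1}{F{\left(D{\left(K{\left(1 \right)},-17 \right)} \right)} + I{\left(134,168 \right)}} = \frac{1}{\left(38 - 17\right) + 134} = \frac{1}{21 + 134} = \frac{1}{155}$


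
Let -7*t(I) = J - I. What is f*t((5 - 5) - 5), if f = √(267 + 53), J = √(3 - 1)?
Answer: 8*√5*(-5 - √2)/7 ≈ -16.392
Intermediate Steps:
J = √2 ≈ 1.4142
t(I) = -√2/7 + I/7 (t(I) = -(√2 - I)/7 = -√2/7 + I/7)
f = 8*√5 (f = √320 = 8*√5 ≈ 17.889)
f*t((5 - 5) - 5) = (8*√5)*(-√2/7 + ((5 - 5) - 5)/7) = (8*√5)*(-√2/7 + (0 - 5)/7) = (8*√5)*(-√2/7 + (⅐)*(-5)) = (8*√5)*(-√2/7 - 5/7) = (8*√5)*(-5/7 - √2/7) = 8*√5*(-5/7 - √2/7)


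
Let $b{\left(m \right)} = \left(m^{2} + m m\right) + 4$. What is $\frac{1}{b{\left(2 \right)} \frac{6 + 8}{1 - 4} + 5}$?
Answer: $- \frac{1}{51} \approx -0.019608$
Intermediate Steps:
$b{\left(m \right)} = 4 + 2 m^{2}$ ($b{\left(m \right)} = \left(m^{2} + m^{2}\right) + 4 = 2 m^{2} + 4 = 4 + 2 m^{2}$)
$\frac{1}{b{\left(2 \right)} \frac{6 + 8}{1 - 4} + 5} = \frac{1}{\left(4 + 2 \cdot 2^{2}\right) \frac{6 + 8}{1 - 4} + 5} = \frac{1}{\left(4 + 2 \cdot 4\right) \frac{14}{-3} + 5} = \frac{1}{\left(4 + 8\right) 14 \left(- \frac{1}{3}\right) + 5} = \frac{1}{12 \left(- \frac{14}{3}\right) + 5} = \frac{1}{-56 + 5} = \frac{1}{-51} = - \frac{1}{51}$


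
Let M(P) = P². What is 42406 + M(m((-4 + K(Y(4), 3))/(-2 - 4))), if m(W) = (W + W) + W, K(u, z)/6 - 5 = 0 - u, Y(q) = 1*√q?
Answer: 42455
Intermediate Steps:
Y(q) = √q
K(u, z) = 30 - 6*u (K(u, z) = 30 + 6*(0 - u) = 30 + 6*(-u) = 30 - 6*u)
m(W) = 3*W (m(W) = 2*W + W = 3*W)
42406 + M(m((-4 + K(Y(4), 3))/(-2 - 4))) = 42406 + (3*((-4 + (30 - 6*√4))/(-2 - 4)))² = 42406 + (3*((-4 + (30 - 6*2))/(-6)))² = 42406 + (3*((-4 + (30 - 12))*(-⅙)))² = 42406 + (3*((-4 + 18)*(-⅙)))² = 42406 + (3*(14*(-⅙)))² = 42406 + (3*(-7/3))² = 42406 + (-7)² = 42406 + 49 = 42455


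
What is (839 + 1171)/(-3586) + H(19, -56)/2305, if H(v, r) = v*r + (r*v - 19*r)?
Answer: -4224277/4132865 ≈ -1.0221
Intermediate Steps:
H(v, r) = -19*r + 2*r*v (H(v, r) = r*v + (-19*r + r*v) = -19*r + 2*r*v)
(839 + 1171)/(-3586) + H(19, -56)/2305 = (839 + 1171)/(-3586) - 56*(-19 + 2*19)/2305 = 2010*(-1/3586) - 56*(-19 + 38)*(1/2305) = -1005/1793 - 56*19*(1/2305) = -1005/1793 - 1064*1/2305 = -1005/1793 - 1064/2305 = -4224277/4132865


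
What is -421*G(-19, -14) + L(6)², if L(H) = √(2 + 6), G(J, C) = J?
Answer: 8007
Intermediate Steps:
L(H) = 2*√2 (L(H) = √8 = 2*√2)
-421*G(-19, -14) + L(6)² = -421*(-19) + (2*√2)² = 7999 + 8 = 8007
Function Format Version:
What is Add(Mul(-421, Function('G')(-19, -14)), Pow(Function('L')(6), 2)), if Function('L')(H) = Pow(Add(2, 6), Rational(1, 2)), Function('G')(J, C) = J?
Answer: 8007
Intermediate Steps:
Function('L')(H) = Mul(2, Pow(2, Rational(1, 2))) (Function('L')(H) = Pow(8, Rational(1, 2)) = Mul(2, Pow(2, Rational(1, 2))))
Add(Mul(-421, Function('G')(-19, -14)), Pow(Function('L')(6), 2)) = Add(Mul(-421, -19), Pow(Mul(2, Pow(2, Rational(1, 2))), 2)) = Add(7999, 8) = 8007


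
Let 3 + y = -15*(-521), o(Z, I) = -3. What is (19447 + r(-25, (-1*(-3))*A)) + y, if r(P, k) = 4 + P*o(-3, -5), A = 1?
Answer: 27338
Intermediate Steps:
y = 7812 (y = -3 - 15*(-521) = -3 + 7815 = 7812)
r(P, k) = 4 - 3*P (r(P, k) = 4 + P*(-3) = 4 - 3*P)
(19447 + r(-25, (-1*(-3))*A)) + y = (19447 + (4 - 3*(-25))) + 7812 = (19447 + (4 + 75)) + 7812 = (19447 + 79) + 7812 = 19526 + 7812 = 27338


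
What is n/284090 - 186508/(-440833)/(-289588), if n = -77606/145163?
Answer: -2199830970684948/658076759840422822835 ≈ -3.3428e-6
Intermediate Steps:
n = -77606/145163 (n = -77606*1/145163 = -77606/145163 ≈ -0.53461)
n/284090 - 186508/(-440833)/(-289588) = -77606/145163/284090 - 186508/(-440833)/(-289588) = -77606/145163*1/284090 - 186508*(-1/440833)*(-1/289588) = -38803/20619678335 + (186508/440833)*(-1/289588) = -38803/20619678335 - 46627/31914986701 = -2199830970684948/658076759840422822835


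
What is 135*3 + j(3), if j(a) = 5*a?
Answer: 420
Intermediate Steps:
135*3 + j(3) = 135*3 + 5*3 = 405 + 15 = 420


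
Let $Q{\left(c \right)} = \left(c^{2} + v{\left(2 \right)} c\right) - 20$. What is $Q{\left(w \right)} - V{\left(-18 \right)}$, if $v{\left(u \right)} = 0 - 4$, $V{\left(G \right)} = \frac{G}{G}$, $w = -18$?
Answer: $375$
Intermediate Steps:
$V{\left(G \right)} = 1$
$v{\left(u \right)} = -4$
$Q{\left(c \right)} = -20 + c^{2} - 4 c$ ($Q{\left(c \right)} = \left(c^{2} - 4 c\right) - 20 = -20 + c^{2} - 4 c$)
$Q{\left(w \right)} - V{\left(-18 \right)} = \left(-20 + \left(-18\right)^{2} - -72\right) - 1 = \left(-20 + 324 + 72\right) - 1 = 376 - 1 = 375$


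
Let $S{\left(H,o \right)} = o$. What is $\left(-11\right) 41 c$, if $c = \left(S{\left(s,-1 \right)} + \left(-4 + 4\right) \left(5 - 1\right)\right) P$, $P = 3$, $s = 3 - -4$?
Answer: $1353$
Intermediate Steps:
$s = 7$ ($s = 3 + 4 = 7$)
$c = -3$ ($c = \left(-1 + \left(-4 + 4\right) \left(5 - 1\right)\right) 3 = \left(-1 + 0 \cdot 4\right) 3 = \left(-1 + 0\right) 3 = \left(-1\right) 3 = -3$)
$\left(-11\right) 41 c = \left(-11\right) 41 \left(-3\right) = \left(-451\right) \left(-3\right) = 1353$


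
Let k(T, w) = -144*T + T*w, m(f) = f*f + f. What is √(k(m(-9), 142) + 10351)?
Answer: √10207 ≈ 101.03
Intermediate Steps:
m(f) = f + f² (m(f) = f² + f = f + f²)
√(k(m(-9), 142) + 10351) = √((-9*(1 - 9))*(-144 + 142) + 10351) = √(-9*(-8)*(-2) + 10351) = √(72*(-2) + 10351) = √(-144 + 10351) = √10207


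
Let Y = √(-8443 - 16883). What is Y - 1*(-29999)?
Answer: 29999 + 3*I*√2814 ≈ 29999.0 + 159.14*I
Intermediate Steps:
Y = 3*I*√2814 (Y = √(-25326) = 3*I*√2814 ≈ 159.14*I)
Y - 1*(-29999) = 3*I*√2814 - 1*(-29999) = 3*I*√2814 + 29999 = 29999 + 3*I*√2814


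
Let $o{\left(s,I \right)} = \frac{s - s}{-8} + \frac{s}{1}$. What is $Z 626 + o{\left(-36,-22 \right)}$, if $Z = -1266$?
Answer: $-792552$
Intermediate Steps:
$o{\left(s,I \right)} = s$ ($o{\left(s,I \right)} = 0 \left(- \frac{1}{8}\right) + s 1 = 0 + s = s$)
$Z 626 + o{\left(-36,-22 \right)} = \left(-1266\right) 626 - 36 = -792516 - 36 = -792552$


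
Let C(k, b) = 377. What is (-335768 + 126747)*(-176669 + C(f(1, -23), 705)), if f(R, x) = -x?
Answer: 36848730132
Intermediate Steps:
(-335768 + 126747)*(-176669 + C(f(1, -23), 705)) = (-335768 + 126747)*(-176669 + 377) = -209021*(-176292) = 36848730132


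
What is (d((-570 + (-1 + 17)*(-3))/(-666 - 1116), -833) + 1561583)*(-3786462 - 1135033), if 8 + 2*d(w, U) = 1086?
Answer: -7687975612390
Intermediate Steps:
d(w, U) = 539 (d(w, U) = -4 + (½)*1086 = -4 + 543 = 539)
(d((-570 + (-1 + 17)*(-3))/(-666 - 1116), -833) + 1561583)*(-3786462 - 1135033) = (539 + 1561583)*(-3786462 - 1135033) = 1562122*(-4921495) = -7687975612390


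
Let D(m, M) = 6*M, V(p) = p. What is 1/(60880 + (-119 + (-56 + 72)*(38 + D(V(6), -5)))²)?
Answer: 1/60961 ≈ 1.6404e-5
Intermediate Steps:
1/(60880 + (-119 + (-56 + 72)*(38 + D(V(6), -5)))²) = 1/(60880 + (-119 + (-56 + 72)*(38 + 6*(-5)))²) = 1/(60880 + (-119 + 16*(38 - 30))²) = 1/(60880 + (-119 + 16*8)²) = 1/(60880 + (-119 + 128)²) = 1/(60880 + 9²) = 1/(60880 + 81) = 1/60961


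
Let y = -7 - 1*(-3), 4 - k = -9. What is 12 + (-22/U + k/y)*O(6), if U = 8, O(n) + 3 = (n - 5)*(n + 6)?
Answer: -42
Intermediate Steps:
O(n) = -3 + (-5 + n)*(6 + n) (O(n) = -3 + (n - 5)*(n + 6) = -3 + (-5 + n)*(6 + n))
k = 13 (k = 4 - 1*(-9) = 4 + 9 = 13)
y = -4 (y = -7 + 3 = -4)
12 + (-22/U + k/y)*O(6) = 12 + (-22/8 + 13/(-4))*(-33 + 6 + 6**2) = 12 + (-22*1/8 + 13*(-1/4))*(-33 + 6 + 36) = 12 + (-11/4 - 13/4)*9 = 12 - 6*9 = 12 - 54 = -42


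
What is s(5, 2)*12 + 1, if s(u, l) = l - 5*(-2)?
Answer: 145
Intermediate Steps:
s(u, l) = 10 + l (s(u, l) = l + 10 = 10 + l)
s(5, 2)*12 + 1 = (10 + 2)*12 + 1 = 12*12 + 1 = 144 + 1 = 145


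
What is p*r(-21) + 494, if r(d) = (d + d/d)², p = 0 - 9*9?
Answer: -31906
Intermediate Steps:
p = -81 (p = 0 - 81 = -81)
r(d) = (1 + d)² (r(d) = (d + 1)² = (1 + d)²)
p*r(-21) + 494 = -81*(1 - 21)² + 494 = -81*(-20)² + 494 = -81*400 + 494 = -32400 + 494 = -31906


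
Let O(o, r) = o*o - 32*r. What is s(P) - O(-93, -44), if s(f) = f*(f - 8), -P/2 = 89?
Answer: 23051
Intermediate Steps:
P = -178 (P = -2*89 = -178)
O(o, r) = o**2 - 32*r
s(f) = f*(-8 + f)
s(P) - O(-93, -44) = -178*(-8 - 178) - ((-93)**2 - 32*(-44)) = -178*(-186) - (8649 + 1408) = 33108 - 1*10057 = 33108 - 10057 = 23051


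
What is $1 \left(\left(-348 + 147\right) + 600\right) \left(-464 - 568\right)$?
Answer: $-411768$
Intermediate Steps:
$1 \left(\left(-348 + 147\right) + 600\right) \left(-464 - 568\right) = 1 \left(-201 + 600\right) \left(-1032\right) = 1 \cdot 399 \left(-1032\right) = 1 \left(-411768\right) = -411768$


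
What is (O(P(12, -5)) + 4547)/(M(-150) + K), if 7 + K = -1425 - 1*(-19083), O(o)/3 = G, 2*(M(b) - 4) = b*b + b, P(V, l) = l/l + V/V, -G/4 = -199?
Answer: 1387/5766 ≈ 0.24055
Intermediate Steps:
G = 796 (G = -4*(-199) = 796)
P(V, l) = 2 (P(V, l) = 1 + 1 = 2)
M(b) = 4 + b/2 + b²/2 (M(b) = 4 + (b*b + b)/2 = 4 + (b² + b)/2 = 4 + (b + b²)/2 = 4 + (b/2 + b²/2) = 4 + b/2 + b²/2)
O(o) = 2388 (O(o) = 3*796 = 2388)
K = 17651 (K = -7 + (-1425 - 1*(-19083)) = -7 + (-1425 + 19083) = -7 + 17658 = 17651)
(O(P(12, -5)) + 4547)/(M(-150) + K) = (2388 + 4547)/((4 + (½)*(-150) + (½)*(-150)²) + 17651) = 6935/((4 - 75 + (½)*22500) + 17651) = 6935/((4 - 75 + 11250) + 17651) = 6935/(11179 + 17651) = 6935/28830 = 6935*(1/28830) = 1387/5766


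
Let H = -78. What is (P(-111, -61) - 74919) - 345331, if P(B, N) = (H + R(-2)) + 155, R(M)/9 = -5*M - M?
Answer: -420065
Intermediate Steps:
R(M) = -54*M (R(M) = 9*(-5*M - M) = 9*(-6*M) = -54*M)
P(B, N) = 185 (P(B, N) = (-78 - 54*(-2)) + 155 = (-78 + 108) + 155 = 30 + 155 = 185)
(P(-111, -61) - 74919) - 345331 = (185 - 74919) - 345331 = -74734 - 345331 = -420065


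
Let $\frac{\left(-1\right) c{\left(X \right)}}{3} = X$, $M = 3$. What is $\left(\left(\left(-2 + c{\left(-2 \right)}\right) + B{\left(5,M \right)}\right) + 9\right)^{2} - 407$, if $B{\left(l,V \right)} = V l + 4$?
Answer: $617$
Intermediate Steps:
$B{\left(l,V \right)} = 4 + V l$
$c{\left(X \right)} = - 3 X$
$\left(\left(\left(-2 + c{\left(-2 \right)}\right) + B{\left(5,M \right)}\right) + 9\right)^{2} - 407 = \left(\left(\left(-2 - -6\right) + \left(4 + 3 \cdot 5\right)\right) + 9\right)^{2} - 407 = \left(\left(\left(-2 + 6\right) + \left(4 + 15\right)\right) + 9\right)^{2} - 407 = \left(\left(4 + 19\right) + 9\right)^{2} - 407 = \left(23 + 9\right)^{2} - 407 = 32^{2} - 407 = 1024 - 407 = 617$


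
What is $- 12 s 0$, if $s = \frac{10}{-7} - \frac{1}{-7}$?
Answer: $0$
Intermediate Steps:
$s = - \frac{9}{7}$ ($s = 10 \left(- \frac{1}{7}\right) - - \frac{1}{7} = - \frac{10}{7} + \frac{1}{7} = - \frac{9}{7} \approx -1.2857$)
$- 12 s 0 = \left(-12\right) \left(- \frac{9}{7}\right) 0 = \frac{108}{7} \cdot 0 = 0$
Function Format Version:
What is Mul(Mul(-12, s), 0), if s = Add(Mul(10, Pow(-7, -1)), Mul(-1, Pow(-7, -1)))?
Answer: 0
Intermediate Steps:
s = Rational(-9, 7) (s = Add(Mul(10, Rational(-1, 7)), Mul(-1, Rational(-1, 7))) = Add(Rational(-10, 7), Rational(1, 7)) = Rational(-9, 7) ≈ -1.2857)
Mul(Mul(-12, s), 0) = Mul(Mul(-12, Rational(-9, 7)), 0) = Mul(Rational(108, 7), 0) = 0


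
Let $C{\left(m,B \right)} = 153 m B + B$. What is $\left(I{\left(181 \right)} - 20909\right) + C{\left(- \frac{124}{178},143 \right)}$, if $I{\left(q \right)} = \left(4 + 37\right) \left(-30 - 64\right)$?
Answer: $- \frac{3547678}{89} \approx -39862.0$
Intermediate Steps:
$I{\left(q \right)} = -3854$ ($I{\left(q \right)} = 41 \left(-94\right) = -3854$)
$C{\left(m,B \right)} = B + 153 B m$ ($C{\left(m,B \right)} = 153 B m + B = B + 153 B m$)
$\left(I{\left(181 \right)} - 20909\right) + C{\left(- \frac{124}{178},143 \right)} = \left(-3854 - 20909\right) + 143 \left(1 + 153 \left(- \frac{124}{178}\right)\right) = -24763 + 143 \left(1 + 153 \left(\left(-124\right) \frac{1}{178}\right)\right) = -24763 + 143 \left(1 + 153 \left(- \frac{62}{89}\right)\right) = -24763 + 143 \left(1 - \frac{9486}{89}\right) = -24763 + 143 \left(- \frac{9397}{89}\right) = -24763 - \frac{1343771}{89} = - \frac{3547678}{89}$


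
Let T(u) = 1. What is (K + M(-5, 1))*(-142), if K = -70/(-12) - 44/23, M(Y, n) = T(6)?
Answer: -48209/69 ≈ -698.68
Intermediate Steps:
M(Y, n) = 1
K = 541/138 (K = -70*(-1/12) - 44*1/23 = 35/6 - 44/23 = 541/138 ≈ 3.9203)
(K + M(-5, 1))*(-142) = (541/138 + 1)*(-142) = (679/138)*(-142) = -48209/69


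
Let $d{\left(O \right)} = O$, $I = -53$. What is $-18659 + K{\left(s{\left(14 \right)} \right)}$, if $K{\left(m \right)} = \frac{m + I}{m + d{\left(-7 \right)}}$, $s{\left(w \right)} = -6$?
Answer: $- \frac{242508}{13} \approx -18654.0$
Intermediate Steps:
$K{\left(m \right)} = \frac{-53 + m}{-7 + m}$ ($K{\left(m \right)} = \frac{m - 53}{m - 7} = \frac{-53 + m}{-7 + m}$)
$-18659 + K{\left(s{\left(14 \right)} \right)} = -18659 + \frac{-53 - 6}{-7 - 6} = -18659 + \frac{1}{-13} \left(-59\right) = -18659 - - \frac{59}{13} = -18659 + \frac{59}{13} = - \frac{242508}{13}$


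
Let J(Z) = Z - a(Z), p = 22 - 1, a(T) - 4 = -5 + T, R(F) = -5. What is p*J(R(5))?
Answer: 21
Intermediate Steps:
a(T) = -1 + T (a(T) = 4 + (-5 + T) = -1 + T)
p = 21
J(Z) = 1 (J(Z) = Z - (-1 + Z) = Z + (1 - Z) = 1)
p*J(R(5)) = 21*1 = 21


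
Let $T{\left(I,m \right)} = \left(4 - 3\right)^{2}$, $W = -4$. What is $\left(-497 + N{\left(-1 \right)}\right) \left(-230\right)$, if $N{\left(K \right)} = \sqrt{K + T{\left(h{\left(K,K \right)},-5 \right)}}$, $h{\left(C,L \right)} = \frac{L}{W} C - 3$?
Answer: $114310$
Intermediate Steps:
$h{\left(C,L \right)} = -3 - \frac{C L}{4}$ ($h{\left(C,L \right)} = \frac{L}{-4} C - 3 = L \left(- \frac{1}{4}\right) C - 3 = - \frac{L}{4} C - 3 = - \frac{C L}{4} - 3 = -3 - \frac{C L}{4}$)
$T{\left(I,m \right)} = 1$ ($T{\left(I,m \right)} = 1^{2} = 1$)
$N{\left(K \right)} = \sqrt{1 + K}$ ($N{\left(K \right)} = \sqrt{K + 1} = \sqrt{1 + K}$)
$\left(-497 + N{\left(-1 \right)}\right) \left(-230\right) = \left(-497 + \sqrt{1 - 1}\right) \left(-230\right) = \left(-497 + \sqrt{0}\right) \left(-230\right) = \left(-497 + 0\right) \left(-230\right) = \left(-497\right) \left(-230\right) = 114310$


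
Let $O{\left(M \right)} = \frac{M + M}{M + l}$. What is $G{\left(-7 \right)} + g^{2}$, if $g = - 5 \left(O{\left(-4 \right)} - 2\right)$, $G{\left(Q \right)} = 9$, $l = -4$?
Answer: $34$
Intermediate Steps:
$O{\left(M \right)} = \frac{2 M}{-4 + M}$ ($O{\left(M \right)} = \frac{M + M}{M - 4} = \frac{2 M}{-4 + M}$)
$g = 5$ ($g = - 5 \left(2 \left(-4\right) \frac{1}{-4 - 4} - 2\right) = - 5 \left(2 \left(-4\right) \frac{1}{-8} - 2\right) = - 5 \left(2 \left(-4\right) \left(- \frac{1}{8}\right) - 2\right) = - 5 \left(1 - 2\right) = \left(-5\right) \left(-1\right) = 5$)
$G{\left(-7 \right)} + g^{2} = 9 + 5^{2} = 9 + 25 = 34$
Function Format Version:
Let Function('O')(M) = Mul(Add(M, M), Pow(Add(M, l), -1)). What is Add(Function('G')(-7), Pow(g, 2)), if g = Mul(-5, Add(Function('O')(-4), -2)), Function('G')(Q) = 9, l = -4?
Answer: 34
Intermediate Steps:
Function('O')(M) = Mul(2, M, Pow(Add(-4, M), -1)) (Function('O')(M) = Mul(Add(M, M), Pow(Add(M, -4), -1)) = Mul(Mul(2, M), Pow(Add(-4, M), -1)) = Mul(2, M, Pow(Add(-4, M), -1)))
g = 5 (g = Mul(-5, Add(Mul(2, -4, Pow(Add(-4, -4), -1)), -2)) = Mul(-5, Add(Mul(2, -4, Pow(-8, -1)), -2)) = Mul(-5, Add(Mul(2, -4, Rational(-1, 8)), -2)) = Mul(-5, Add(1, -2)) = Mul(-5, -1) = 5)
Add(Function('G')(-7), Pow(g, 2)) = Add(9, Pow(5, 2)) = Add(9, 25) = 34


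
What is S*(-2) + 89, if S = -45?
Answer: 179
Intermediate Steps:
S*(-2) + 89 = -45*(-2) + 89 = 90 + 89 = 179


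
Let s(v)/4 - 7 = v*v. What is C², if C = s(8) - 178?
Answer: 11236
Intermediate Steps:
s(v) = 28 + 4*v² (s(v) = 28 + 4*(v*v) = 28 + 4*v²)
C = 106 (C = (28 + 4*8²) - 178 = (28 + 4*64) - 178 = (28 + 256) - 178 = 284 - 178 = 106)
C² = 106² = 11236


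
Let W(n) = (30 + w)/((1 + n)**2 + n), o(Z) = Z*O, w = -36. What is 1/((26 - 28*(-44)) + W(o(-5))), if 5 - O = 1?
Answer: 341/428972 ≈ 0.00079492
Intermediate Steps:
O = 4 (O = 5 - 1*1 = 5 - 1 = 4)
o(Z) = 4*Z (o(Z) = Z*4 = 4*Z)
W(n) = -6/(n + (1 + n)**2) (W(n) = (30 - 36)/((1 + n)**2 + n) = -6/(n + (1 + n)**2))
1/((26 - 28*(-44)) + W(o(-5))) = 1/((26 - 28*(-44)) - 6/(4*(-5) + (1 + 4*(-5))**2)) = 1/((26 + 1232) - 6/(-20 + (1 - 20)**2)) = 1/(1258 - 6/(-20 + (-19)**2)) = 1/(1258 - 6/(-20 + 361)) = 1/(1258 - 6/341) = 1/(428972/341) = 341/428972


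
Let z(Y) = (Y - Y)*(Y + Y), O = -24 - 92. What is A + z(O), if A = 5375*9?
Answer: 48375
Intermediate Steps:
O = -116
A = 48375
z(Y) = 0 (z(Y) = 0*(2*Y) = 0)
A + z(O) = 48375 + 0 = 48375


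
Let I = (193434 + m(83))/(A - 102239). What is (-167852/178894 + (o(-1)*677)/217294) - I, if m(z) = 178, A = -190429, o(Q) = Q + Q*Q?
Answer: -1811110501/6544568649 ≈ -0.27673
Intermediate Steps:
o(Q) = Q + Q²
I = -48403/73167 (I = (193434 + 178)/(-190429 - 102239) = 193612/(-292668) = 193612*(-1/292668) = -48403/73167 ≈ -0.66154)
(-167852/178894 + (o(-1)*677)/217294) - I = (-167852/178894 + (-(1 - 1)*677)/217294) - 1*(-48403/73167) = (-167852*1/178894 + (-1*0*677)*(1/217294)) + 48403/73167 = (-83926/89447 + (0*677)*(1/217294)) + 48403/73167 = (-83926/89447 + 0*(1/217294)) + 48403/73167 = (-83926/89447 + 0) + 48403/73167 = -83926/89447 + 48403/73167 = -1811110501/6544568649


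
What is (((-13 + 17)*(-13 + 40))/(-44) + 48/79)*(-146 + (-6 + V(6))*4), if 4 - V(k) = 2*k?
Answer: 324210/869 ≈ 373.08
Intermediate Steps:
V(k) = 4 - 2*k
(((-13 + 17)*(-13 + 40))/(-44) + 48/79)*(-146 + (-6 + V(6))*4) = (((-13 + 17)*(-13 + 40))/(-44) + 48/79)*(-146 + (-6 + (4 - 2*6))*4) = ((4*27)*(-1/44) + 48*(1/79))*(-146 + (-6 + (4 - 12))*4) = (108*(-1/44) + 48/79)*(-146 + (-6 - 8)*4) = (-27/11 + 48/79)*(-146 - 14*4) = -1605*(-146 - 56)/869 = -1605/869*(-202) = 324210/869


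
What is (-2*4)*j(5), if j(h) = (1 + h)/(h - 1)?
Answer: -12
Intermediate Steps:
j(h) = (1 + h)/(-1 + h)
(-2*4)*j(5) = (-2*4)*((1 + 5)/(-1 + 5)) = -8*6/4 = -2*6 = -8*3/2 = -12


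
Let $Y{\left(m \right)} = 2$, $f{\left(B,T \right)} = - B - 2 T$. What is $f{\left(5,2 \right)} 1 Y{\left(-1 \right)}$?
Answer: $-18$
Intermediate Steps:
$f{\left(5,2 \right)} 1 Y{\left(-1 \right)} = \left(\left(-1\right) 5 - 4\right) 1 \cdot 2 = \left(-5 - 4\right) 1 \cdot 2 = \left(-9\right) 1 \cdot 2 = \left(-9\right) 2 = -18$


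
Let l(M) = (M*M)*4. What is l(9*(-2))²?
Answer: 1679616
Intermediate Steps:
l(M) = 4*M² (l(M) = M²*4 = 4*M²)
l(9*(-2))² = (4*(9*(-2))²)² = (4*(-18)²)² = (4*324)² = 1296² = 1679616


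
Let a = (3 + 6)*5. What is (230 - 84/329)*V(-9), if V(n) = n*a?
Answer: -4373190/47 ≈ -93047.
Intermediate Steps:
a = 45 (a = 9*5 = 45)
V(n) = 45*n (V(n) = n*45 = 45*n)
(230 - 84/329)*V(-9) = (230 - 84/329)*(45*(-9)) = (230 - 84*1/329)*(-405) = (230 - 12/47)*(-405) = (10798/47)*(-405) = -4373190/47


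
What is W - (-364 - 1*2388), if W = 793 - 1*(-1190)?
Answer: 4735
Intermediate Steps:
W = 1983 (W = 793 + 1190 = 1983)
W - (-364 - 1*2388) = 1983 - (-364 - 1*2388) = 1983 - (-364 - 2388) = 1983 - 1*(-2752) = 1983 + 2752 = 4735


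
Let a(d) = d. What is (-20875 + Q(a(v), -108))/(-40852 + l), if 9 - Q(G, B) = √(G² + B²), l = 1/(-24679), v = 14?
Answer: 514952014/1008186509 + 49358*√2965/1008186509 ≈ 0.51344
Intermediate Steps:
l = -1/24679 ≈ -4.0520e-5
Q(G, B) = 9 - √(B² + G²) (Q(G, B) = 9 - √(G² + B²) = 9 - √(B² + G²))
(-20875 + Q(a(v), -108))/(-40852 + l) = (-20875 + (9 - √((-108)² + 14²)))/(-40852 - 1/24679) = (-20875 + (9 - √(11664 + 196)))/(-1008186509/24679) = (-20875 + (9 - √11860))*(-24679/1008186509) = (-20875 + (9 - 2*√2965))*(-24679/1008186509) = (-20866 - 2*√2965)*(-24679/1008186509) = 514952014/1008186509 + 49358*√2965/1008186509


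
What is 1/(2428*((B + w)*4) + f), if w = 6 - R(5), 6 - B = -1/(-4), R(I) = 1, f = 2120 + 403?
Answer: 1/106927 ≈ 9.3522e-6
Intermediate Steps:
f = 2523
B = 23/4 (B = 6 - (-1)/(-4) = 6 - (-1)*(-1)/4 = 6 - 1*1/4 = 6 - 1/4 = 23/4 ≈ 5.7500)
w = 5 (w = 6 - 1*1 = 6 - 1 = 5)
1/(2428*((B + w)*4) + f) = 1/(2428*((23/4 + 5)*4) + 2523) = 1/(2428*((43/4)*4) + 2523) = 1/(2428*43 + 2523) = 1/(104404 + 2523) = 1/106927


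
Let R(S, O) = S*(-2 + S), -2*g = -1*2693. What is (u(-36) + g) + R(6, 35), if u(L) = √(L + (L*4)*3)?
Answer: 2741/2 + 6*I*√13 ≈ 1370.5 + 21.633*I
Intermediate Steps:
u(L) = √13*√L (u(L) = √(L + (4*L)*3) = √(L + 12*L) = √(13*L) = √13*√L)
g = 2693/2 (g = -(-1)*2693/2 = -½*(-2693) = 2693/2 ≈ 1346.5)
(u(-36) + g) + R(6, 35) = (√13*√(-36) + 2693/2) + 6*(-2 + 6) = (√13*(6*I) + 2693/2) + 6*4 = (6*I*√13 + 2693/2) + 24 = (2693/2 + 6*I*√13) + 24 = 2741/2 + 6*I*√13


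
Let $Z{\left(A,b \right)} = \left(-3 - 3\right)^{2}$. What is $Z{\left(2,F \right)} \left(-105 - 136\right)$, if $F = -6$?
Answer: $-8676$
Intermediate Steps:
$Z{\left(A,b \right)} = 36$ ($Z{\left(A,b \right)} = \left(-6\right)^{2} = 36$)
$Z{\left(2,F \right)} \left(-105 - 136\right) = 36 \left(-105 - 136\right) = 36 \left(-241\right) = -8676$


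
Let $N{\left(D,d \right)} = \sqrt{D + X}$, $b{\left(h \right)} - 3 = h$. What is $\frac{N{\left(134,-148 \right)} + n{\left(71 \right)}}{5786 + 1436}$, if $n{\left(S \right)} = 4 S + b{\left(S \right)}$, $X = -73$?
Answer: $\frac{179}{3611} + \frac{\sqrt{61}}{7222} \approx 0.050652$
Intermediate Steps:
$b{\left(h \right)} = 3 + h$
$N{\left(D,d \right)} = \sqrt{-73 + D}$ ($N{\left(D,d \right)} = \sqrt{D - 73} = \sqrt{-73 + D}$)
$n{\left(S \right)} = 3 + 5 S$ ($n{\left(S \right)} = 4 S + \left(3 + S\right) = 3 + 5 S$)
$\frac{N{\left(134,-148 \right)} + n{\left(71 \right)}}{5786 + 1436} = \frac{\sqrt{-73 + 134} + \left(3 + 5 \cdot 71\right)}{5786 + 1436} = \frac{\sqrt{61} + \left(3 + 355\right)}{7222} = \left(\sqrt{61} + 358\right) \frac{1}{7222} = \left(358 + \sqrt{61}\right) \frac{1}{7222} = \frac{179}{3611} + \frac{\sqrt{61}}{7222}$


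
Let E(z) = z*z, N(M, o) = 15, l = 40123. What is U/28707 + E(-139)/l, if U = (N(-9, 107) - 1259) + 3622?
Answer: 650060441/1151810961 ≈ 0.56438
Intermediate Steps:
U = 2378 (U = (15 - 1259) + 3622 = -1244 + 3622 = 2378)
E(z) = z²
U/28707 + E(-139)/l = 2378/28707 + (-139)²/40123 = 2378*(1/28707) + 19321*(1/40123) = 2378/28707 + 19321/40123 = 650060441/1151810961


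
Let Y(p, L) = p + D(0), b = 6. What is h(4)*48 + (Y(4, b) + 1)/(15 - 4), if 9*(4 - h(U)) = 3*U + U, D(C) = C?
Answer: 3535/33 ≈ 107.12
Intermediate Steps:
h(U) = 4 - 4*U/9 (h(U) = 4 - (3*U + U)/9 = 4 - 4*U/9)
Y(p, L) = p (Y(p, L) = p + 0 = p)
h(4)*48 + (Y(4, b) + 1)/(15 - 4) = (4 - 4/9*4)*48 + (4 + 1)/(15 - 4) = (4 - 16/9)*48 + 5/11 = (20/9)*48 + 5*(1/11) = 320/3 + 5/11 = 3535/33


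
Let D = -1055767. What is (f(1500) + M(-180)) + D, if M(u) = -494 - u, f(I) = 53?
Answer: -1056028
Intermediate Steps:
(f(1500) + M(-180)) + D = (53 + (-494 - 1*(-180))) - 1055767 = (53 + (-494 + 180)) - 1055767 = (53 - 314) - 1055767 = -261 - 1055767 = -1056028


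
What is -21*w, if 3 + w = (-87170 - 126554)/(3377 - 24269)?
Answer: -264334/1741 ≈ -151.83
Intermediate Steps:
w = 37762/5223 (w = -3 + (-87170 - 126554)/(3377 - 24269) = -3 - 213724/(-20892) = -3 - 213724*(-1/20892) = -3 + 53431/5223 = 37762/5223 ≈ 7.2299)
-21*w = -21*37762/5223 = -264334/1741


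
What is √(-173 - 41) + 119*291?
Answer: 34629 + I*√214 ≈ 34629.0 + 14.629*I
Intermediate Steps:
√(-173 - 41) + 119*291 = √(-214) + 34629 = I*√214 + 34629 = 34629 + I*√214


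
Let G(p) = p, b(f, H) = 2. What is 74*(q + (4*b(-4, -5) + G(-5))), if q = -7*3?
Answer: -1332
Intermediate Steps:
q = -21
74*(q + (4*b(-4, -5) + G(-5))) = 74*(-21 + (4*2 - 5)) = 74*(-21 + (8 - 5)) = 74*(-21 + 3) = 74*(-18) = -1332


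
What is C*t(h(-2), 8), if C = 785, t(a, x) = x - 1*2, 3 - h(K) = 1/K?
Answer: 4710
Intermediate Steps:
h(K) = 3 - 1/K
t(a, x) = -2 + x (t(a, x) = x - 2 = -2 + x)
C*t(h(-2), 8) = 785*(-2 + 8) = 785*6 = 4710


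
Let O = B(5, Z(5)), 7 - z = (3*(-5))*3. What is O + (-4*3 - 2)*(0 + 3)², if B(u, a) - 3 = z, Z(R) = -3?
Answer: -71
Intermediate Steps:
z = 52 (z = 7 - 3*(-5)*3 = 7 - (-15)*3 = 7 - 1*(-45) = 7 + 45 = 52)
B(u, a) = 55 (B(u, a) = 3 + 52 = 55)
O = 55
O + (-4*3 - 2)*(0 + 3)² = 55 + (-4*3 - 2)*(0 + 3)² = 55 + (-12 - 2)*3² = 55 - 14*9 = 55 - 126 = -71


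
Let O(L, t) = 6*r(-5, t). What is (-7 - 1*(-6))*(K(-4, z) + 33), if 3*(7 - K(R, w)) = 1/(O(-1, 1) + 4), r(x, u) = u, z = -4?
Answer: -1199/30 ≈ -39.967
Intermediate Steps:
O(L, t) = 6*t
K(R, w) = 209/30 (K(R, w) = 7 - 1/(3*(6*1 + 4)) = 7 - 1/(3*(6 + 4)) = 7 - ⅓/10 = 7 - ⅓*⅒ = 7 - 1/30 = 209/30)
(-7 - 1*(-6))*(K(-4, z) + 33) = (-7 - 1*(-6))*(209/30 + 33) = (-7 + 6)*(1199/30) = -1*1199/30 = -1199/30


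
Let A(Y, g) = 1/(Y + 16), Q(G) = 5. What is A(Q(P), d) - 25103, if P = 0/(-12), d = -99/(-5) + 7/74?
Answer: -527162/21 ≈ -25103.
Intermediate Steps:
d = 7361/370 (d = -99*(-⅕) + 7*(1/74) = 99/5 + 7/74 = 7361/370 ≈ 19.895)
P = 0 (P = 0*(-1/12) = 0)
A(Y, g) = 1/(16 + Y)
A(Q(P), d) - 25103 = 1/(16 + 5) - 25103 = 1/21 - 25103 = -527162/21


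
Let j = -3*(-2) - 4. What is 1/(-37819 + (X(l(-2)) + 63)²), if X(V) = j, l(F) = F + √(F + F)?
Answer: -1/33594 ≈ -2.9767e-5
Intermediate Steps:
j = 2 (j = 6 - 4 = 2)
l(F) = F + √2*√F (l(F) = F + √(2*F) = F + √2*√F)
X(V) = 2
1/(-37819 + (X(l(-2)) + 63)²) = 1/(-37819 + (2 + 63)²) = 1/(-37819 + 65²) = 1/(-37819 + 4225) = 1/(-33594) = -1/33594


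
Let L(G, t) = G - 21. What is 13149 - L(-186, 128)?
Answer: 13356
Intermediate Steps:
L(G, t) = -21 + G
13149 - L(-186, 128) = 13149 - (-21 - 186) = 13149 - 1*(-207) = 13149 + 207 = 13356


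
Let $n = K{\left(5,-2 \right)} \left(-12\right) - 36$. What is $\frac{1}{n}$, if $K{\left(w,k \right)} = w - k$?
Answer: $- \frac{1}{120} \approx -0.0083333$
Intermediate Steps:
$n = -120$ ($n = \left(5 - -2\right) \left(-12\right) - 36 = \left(5 + 2\right) \left(-12\right) - 36 = 7 \left(-12\right) - 36 = -84 - 36 = -120$)
$\frac{1}{n} = \frac{1}{-120} = - \frac{1}{120}$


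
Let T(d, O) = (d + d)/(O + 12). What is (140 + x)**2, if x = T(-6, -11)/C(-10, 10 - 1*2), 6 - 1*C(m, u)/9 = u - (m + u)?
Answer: 177241/9 ≈ 19693.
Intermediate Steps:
C(m, u) = 54 + 9*m (C(m, u) = 54 - 9*(u - (m + u)) = 54 - 9*(u + (-m - u)) = 54 - (-9)*m = 54 + 9*m)
T(d, O) = 2*d/(12 + O) (T(d, O) = (2*d)/(12 + O) = 2*d/(12 + O))
x = 1/3 (x = (2*(-6)/(12 - 11))/(54 + 9*(-10)) = (2*(-6)/1)/(54 - 90) = (2*(-6)*1)/(-36) = -12*(-1/36) = 1/3 ≈ 0.33333)
(140 + x)**2 = (140 + 1/3)**2 = (421/3)**2 = 177241/9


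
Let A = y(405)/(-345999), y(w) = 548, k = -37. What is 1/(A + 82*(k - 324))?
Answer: -345999/10242262946 ≈ -3.3782e-5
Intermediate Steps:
A = -548/345999 (A = 548/(-345999) = 548*(-1/345999) = -548/345999 ≈ -0.0015838)
1/(A + 82*(k - 324)) = 1/(-548/345999 + 82*(-37 - 324)) = 1/(-548/345999 + 82*(-361)) = 1/(-548/345999 - 29602) = 1/(-10242262946/345999) = -345999/10242262946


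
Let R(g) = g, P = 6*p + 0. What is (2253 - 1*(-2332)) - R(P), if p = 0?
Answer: 4585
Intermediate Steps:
P = 0 (P = 6*0 + 0 = 0 + 0 = 0)
(2253 - 1*(-2332)) - R(P) = (2253 - 1*(-2332)) - 1*0 = (2253 + 2332) + 0 = 4585 + 0 = 4585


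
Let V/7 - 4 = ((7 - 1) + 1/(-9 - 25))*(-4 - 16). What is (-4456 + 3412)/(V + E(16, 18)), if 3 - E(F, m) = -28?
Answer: 17748/13207 ≈ 1.3438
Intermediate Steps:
E(F, m) = 31 (E(F, m) = 3 - 1*(-28) = 3 + 28 = 31)
V = -13734/17 (V = 28 + 7*(((7 - 1) + 1/(-9 - 25))*(-4 - 16)) = 28 + 7*((6 + 1/(-34))*(-20)) = 28 + 7*((6 - 1/34)*(-20)) = 28 + 7*((203/34)*(-20)) = 28 + 7*(-2030/17) = 28 - 14210/17 = -13734/17 ≈ -807.88)
(-4456 + 3412)/(V + E(16, 18)) = (-4456 + 3412)/(-13734/17 + 31) = -1044/(-13207/17) = -1044*(-17/13207) = 17748/13207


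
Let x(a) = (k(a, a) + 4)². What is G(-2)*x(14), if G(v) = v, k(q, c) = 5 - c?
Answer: -50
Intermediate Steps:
x(a) = (9 - a)² (x(a) = ((5 - a) + 4)² = (9 - a)²)
G(-2)*x(14) = -2*(-9 + 14)² = -2*5² = -2*25 = -50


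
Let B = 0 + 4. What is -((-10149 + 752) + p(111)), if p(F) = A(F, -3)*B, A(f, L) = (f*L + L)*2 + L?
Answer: 12097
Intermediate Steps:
A(f, L) = 3*L + 2*L*f (A(f, L) = (L*f + L)*2 + L = (L + L*f)*2 + L = (2*L + 2*L*f) + L = 3*L + 2*L*f)
B = 4
p(F) = -36 - 24*F (p(F) = -3*(3 + 2*F)*4 = (-9 - 6*F)*4 = -36 - 24*F)
-((-10149 + 752) + p(111)) = -((-10149 + 752) + (-36 - 24*111)) = -(-9397 + (-36 - 2664)) = -(-9397 - 2700) = -1*(-12097) = 12097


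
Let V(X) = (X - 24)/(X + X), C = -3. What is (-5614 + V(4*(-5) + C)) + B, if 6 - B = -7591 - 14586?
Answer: 762221/46 ≈ 16570.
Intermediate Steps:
V(X) = (-24 + X)/(2*X) (V(X) = (-24 + X)/((2*X)) = (-24 + X)*(1/(2*X)) = (-24 + X)/(2*X))
B = 22183 (B = 6 - (-7591 - 14586) = 6 - 1*(-22177) = 6 + 22177 = 22183)
(-5614 + V(4*(-5) + C)) + B = (-5614 + (-24 + (4*(-5) - 3))/(2*(4*(-5) - 3))) + 22183 = (-5614 + (-24 + (-20 - 3))/(2*(-20 - 3))) + 22183 = (-5614 + (½)*(-24 - 23)/(-23)) + 22183 = (-5614 + (½)*(-1/23)*(-47)) + 22183 = (-5614 + 47/46) + 22183 = -258197/46 + 22183 = 762221/46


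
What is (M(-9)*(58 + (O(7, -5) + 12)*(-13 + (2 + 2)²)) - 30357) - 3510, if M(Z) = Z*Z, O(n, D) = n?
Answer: -24552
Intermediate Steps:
M(Z) = Z²
(M(-9)*(58 + (O(7, -5) + 12)*(-13 + (2 + 2)²)) - 30357) - 3510 = ((-9)²*(58 + (7 + 12)*(-13 + (2 + 2)²)) - 30357) - 3510 = (81*(58 + 19*(-13 + 4²)) - 30357) - 3510 = (81*(58 + 19*(-13 + 16)) - 30357) - 3510 = (81*(58 + 19*3) - 30357) - 3510 = (81*(58 + 57) - 30357) - 3510 = (81*115 - 30357) - 3510 = (9315 - 30357) - 3510 = -21042 - 3510 = -24552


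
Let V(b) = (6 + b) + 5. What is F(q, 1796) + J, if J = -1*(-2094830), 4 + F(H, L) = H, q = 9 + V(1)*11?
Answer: 2094967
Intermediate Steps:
V(b) = 11 + b
q = 141 (q = 9 + (11 + 1)*11 = 9 + 12*11 = 9 + 132 = 141)
F(H, L) = -4 + H
J = 2094830
F(q, 1796) + J = (-4 + 141) + 2094830 = 137 + 2094830 = 2094967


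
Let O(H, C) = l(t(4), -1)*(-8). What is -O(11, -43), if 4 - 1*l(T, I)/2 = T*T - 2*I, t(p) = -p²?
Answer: -4064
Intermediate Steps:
l(T, I) = 8 - 2*T² + 4*I (l(T, I) = 8 - 2*(T*T - 2*I) = 8 - 2*(T² - 2*I) = 8 + (-2*T² + 4*I) = 8 - 2*T² + 4*I)
O(H, C) = 4064 (O(H, C) = (8 - 2*(-1*4²)² + 4*(-1))*(-8) = (8 - 2*(-1*16)² - 4)*(-8) = (8 - 2*(-16)² - 4)*(-8) = (8 - 2*256 - 4)*(-8) = (8 - 512 - 4)*(-8) = -508*(-8) = 4064)
-O(11, -43) = -1*4064 = -4064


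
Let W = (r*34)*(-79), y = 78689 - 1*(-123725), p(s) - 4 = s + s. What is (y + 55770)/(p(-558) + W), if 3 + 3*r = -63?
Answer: 64546/14495 ≈ 4.4530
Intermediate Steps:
r = -22 (r = -1 + (⅓)*(-63) = -1 - 21 = -22)
p(s) = 4 + 2*s (p(s) = 4 + (s + s) = 4 + 2*s)
y = 202414 (y = 78689 + 123725 = 202414)
W = 59092 (W = -22*34*(-79) = -748*(-79) = 59092)
(y + 55770)/(p(-558) + W) = (202414 + 55770)/((4 + 2*(-558)) + 59092) = 258184/((4 - 1116) + 59092) = 258184/(-1112 + 59092) = 258184/57980 = 258184*(1/57980) = 64546/14495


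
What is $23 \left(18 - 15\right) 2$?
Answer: $138$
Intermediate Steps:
$23 \left(18 - 15\right) 2 = 23 \cdot 3 \cdot 2 = 69 \cdot 2 = 138$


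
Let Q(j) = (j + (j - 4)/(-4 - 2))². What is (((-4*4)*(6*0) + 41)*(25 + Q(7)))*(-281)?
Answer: -3099149/4 ≈ -7.7479e+5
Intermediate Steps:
Q(j) = (⅔ + 5*j/6)² (Q(j) = (j + (-4 + j)/(-6))² = (j + (-4 + j)*(-⅙))² = (j + (⅔ - j/6))² = (⅔ + 5*j/6)²)
(((-4*4)*(6*0) + 41)*(25 + Q(7)))*(-281) = (((-4*4)*(6*0) + 41)*(25 + (4 + 5*7)²/36))*(-281) = ((-16*0 + 41)*(25 + (4 + 35)²/36))*(-281) = ((0 + 41)*(25 + (1/36)*39²))*(-281) = (41*(25 + (1/36)*1521))*(-281) = (41*(25 + 169/4))*(-281) = (41*(269/4))*(-281) = (11029/4)*(-281) = -3099149/4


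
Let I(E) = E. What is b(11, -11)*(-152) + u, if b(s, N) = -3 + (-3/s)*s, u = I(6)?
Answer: 918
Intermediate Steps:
u = 6
b(s, N) = -6 (b(s, N) = -3 - 3 = -6)
b(11, -11)*(-152) + u = -6*(-152) + 6 = 912 + 6 = 918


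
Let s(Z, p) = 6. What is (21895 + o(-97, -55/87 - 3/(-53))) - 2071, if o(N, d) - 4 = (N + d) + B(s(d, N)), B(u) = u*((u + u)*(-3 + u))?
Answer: 91972963/4611 ≈ 19946.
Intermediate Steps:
B(u) = 2*u**2*(-3 + u) (B(u) = u*((2*u)*(-3 + u)) = u*(2*u*(-3 + u)) = 2*u**2*(-3 + u))
o(N, d) = 220 + N + d (o(N, d) = 4 + ((N + d) + 2*6**2*(-3 + 6)) = 4 + ((N + d) + 2*36*3) = 4 + ((N + d) + 216) = 4 + (216 + N + d) = 220 + N + d)
(21895 + o(-97, -55/87 - 3/(-53))) - 2071 = (21895 + (220 - 97 + (-55/87 - 3/(-53)))) - 2071 = (21895 + (220 - 97 + (-55*1/87 - 3*(-1/53)))) - 2071 = (21895 + (220 - 97 + (-55/87 + 3/53))) - 2071 = (21895 + (220 - 97 - 2654/4611)) - 2071 = (21895 + 564499/4611) - 2071 = 101522344/4611 - 2071 = 91972963/4611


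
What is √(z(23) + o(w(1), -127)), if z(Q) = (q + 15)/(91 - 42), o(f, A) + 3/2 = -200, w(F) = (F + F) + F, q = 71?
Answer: 15*I*√174/14 ≈ 14.133*I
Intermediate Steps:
w(F) = 3*F (w(F) = 2*F + F = 3*F)
o(f, A) = -403/2 (o(f, A) = -3/2 - 200 = -403/2)
z(Q) = 86/49 (z(Q) = (71 + 15)/(91 - 42) = 86/49)
√(z(23) + o(w(1), -127)) = √(86/49 - 403/2) = √(-19575/98) = 15*I*√174/14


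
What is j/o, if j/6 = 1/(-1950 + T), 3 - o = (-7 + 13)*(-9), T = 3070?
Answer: 1/10640 ≈ 9.3985e-5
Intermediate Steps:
o = 57 (o = 3 - (-7 + 13)*(-9) = 3 - 6*(-9) = 3 - 1*(-54) = 3 + 54 = 57)
j = 3/560 (j = 6/(-1950 + 3070) = 6/1120 = 6*(1/1120) = 3/560 ≈ 0.0053571)
j/o = (3/560)/57 = (1/57)*(3/560) = 1/10640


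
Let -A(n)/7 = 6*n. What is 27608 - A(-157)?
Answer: 21014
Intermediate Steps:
A(n) = -42*n
27608 - A(-157) = 27608 - (-42)*(-157) = 27608 - 1*6594 = 27608 - 6594 = 21014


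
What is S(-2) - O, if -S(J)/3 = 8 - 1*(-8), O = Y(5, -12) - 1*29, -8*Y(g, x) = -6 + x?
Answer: -85/4 ≈ -21.250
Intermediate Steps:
Y(g, x) = ¾ - x/8 (Y(g, x) = -(-6 + x)/8 = ¾ - x/8)
O = -107/4 (O = (¾ - ⅛*(-12)) - 1*29 = (¾ + 3/2) - 29 = 9/4 - 29 = -107/4 ≈ -26.750)
S(J) = -48 (S(J) = -3*(8 - 1*(-8)) = -3*(8 + 8) = -3*16 = -48)
S(-2) - O = -48 - 1*(-107/4) = -48 + 107/4 = -85/4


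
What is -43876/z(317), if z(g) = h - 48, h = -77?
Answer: 43876/125 ≈ 351.01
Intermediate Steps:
z(g) = -125 (z(g) = -77 - 48 = -125)
-43876/z(317) = -43876/(-125) = -43876*(-1/125) = 43876/125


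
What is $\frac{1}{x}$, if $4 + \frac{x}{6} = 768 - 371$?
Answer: $\frac{1}{2358} \approx 0.00042409$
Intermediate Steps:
$x = 2358$ ($x = -24 + 6 \left(768 - 371\right) = -24 + 6 \cdot 397 = -24 + 2382 = 2358$)
$\frac{1}{x} = \frac{1}{2358}$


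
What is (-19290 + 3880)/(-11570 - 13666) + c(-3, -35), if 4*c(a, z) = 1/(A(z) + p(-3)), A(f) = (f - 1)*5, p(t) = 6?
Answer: 891677/1463688 ≈ 0.60920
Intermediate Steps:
A(f) = -5 + 5*f (A(f) = (-1 + f)*5 = -5 + 5*f)
c(a, z) = 1/(4*(1 + 5*z)) (c(a, z) = 1/(4*((-5 + 5*z) + 6)) = 1/(4*(1 + 5*z)))
(-19290 + 3880)/(-11570 - 13666) + c(-3, -35) = (-19290 + 3880)/(-11570 - 13666) + 1/(4*(1 + 5*(-35))) = -15410/(-25236) + 1/(4*(1 - 175)) = -15410*(-1/25236) + (¼)/(-174) = 7705/12618 + (¼)*(-1/174) = 7705/12618 - 1/696 = 891677/1463688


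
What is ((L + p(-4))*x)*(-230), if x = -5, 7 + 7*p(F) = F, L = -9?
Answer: -85100/7 ≈ -12157.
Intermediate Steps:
p(F) = -1 + F/7
((L + p(-4))*x)*(-230) = ((-9 + (-1 + (1/7)*(-4)))*(-5))*(-230) = ((-9 + (-1 - 4/7))*(-5))*(-230) = ((-9 - 11/7)*(-5))*(-230) = -74/7*(-5)*(-230) = (370/7)*(-230) = -85100/7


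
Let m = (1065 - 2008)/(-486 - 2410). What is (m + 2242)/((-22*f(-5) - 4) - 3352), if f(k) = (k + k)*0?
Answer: -6493775/9718976 ≈ -0.66815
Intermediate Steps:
f(k) = 0 (f(k) = (2*k)*0 = 0)
m = 943/2896 (m = -943/(-2896) = -943*(-1/2896) = 943/2896 ≈ 0.32562)
(m + 2242)/((-22*f(-5) - 4) - 3352) = (943/2896 + 2242)/((-22*0 - 4) - 3352) = 6493775/(2896*((0 - 4) - 3352)) = 6493775/(2896*(-4 - 3352)) = (6493775/2896)/(-3356) = (6493775/2896)*(-1/3356) = -6493775/9718976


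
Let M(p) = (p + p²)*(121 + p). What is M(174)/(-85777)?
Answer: -8982750/85777 ≈ -104.72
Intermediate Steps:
M(p) = (121 + p)*(p + p²)
M(174)/(-85777) = (174*(121 + 174² + 122*174))/(-85777) = (174*(121 + 30276 + 21228))*(-1/85777) = (174*51625)*(-1/85777) = 8982750*(-1/85777) = -8982750/85777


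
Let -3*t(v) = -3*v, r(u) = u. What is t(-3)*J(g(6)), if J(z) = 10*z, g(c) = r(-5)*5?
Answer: 750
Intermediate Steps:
g(c) = -25 (g(c) = -5*5 = -25)
t(v) = v (t(v) = -(-1)*v = v)
t(-3)*J(g(6)) = -30*(-25) = -3*(-250) = 750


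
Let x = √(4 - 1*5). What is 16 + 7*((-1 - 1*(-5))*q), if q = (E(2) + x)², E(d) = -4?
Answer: 436 - 224*I ≈ 436.0 - 224.0*I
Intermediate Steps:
x = I (x = √(4 - 5) = √(-1) = I ≈ 1.0*I)
q = (-4 + I)² ≈ 15.0 - 8.0*I
16 + 7*((-1 - 1*(-5))*q) = 16 + 7*((-1 - 1*(-5))*(4 - I)²) = 16 + 7*((-1 + 5)*(4 - I)²) = 16 + 7*(4*(4 - I)²) = 16 + 28*(4 - I)²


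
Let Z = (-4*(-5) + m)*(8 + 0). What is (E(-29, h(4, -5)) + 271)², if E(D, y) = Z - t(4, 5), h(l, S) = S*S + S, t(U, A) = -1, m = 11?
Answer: 270400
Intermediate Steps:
h(l, S) = S + S² (h(l, S) = S² + S = S + S²)
Z = 248 (Z = (-4*(-5) + 11)*(8 + 0) = (20 + 11)*8 = 31*8 = 248)
E(D, y) = 249 (E(D, y) = 248 - 1*(-1) = 248 + 1 = 249)
(E(-29, h(4, -5)) + 271)² = (249 + 271)² = 520² = 270400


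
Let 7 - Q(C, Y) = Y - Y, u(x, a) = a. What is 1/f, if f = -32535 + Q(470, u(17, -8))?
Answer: -1/32528 ≈ -3.0743e-5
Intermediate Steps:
Q(C, Y) = 7 (Q(C, Y) = 7 - (Y - Y) = 7 - 1*0 = 7 + 0 = 7)
f = -32528 (f = -32535 + 7 = -32528)
1/f = 1/(-32528) = -1/32528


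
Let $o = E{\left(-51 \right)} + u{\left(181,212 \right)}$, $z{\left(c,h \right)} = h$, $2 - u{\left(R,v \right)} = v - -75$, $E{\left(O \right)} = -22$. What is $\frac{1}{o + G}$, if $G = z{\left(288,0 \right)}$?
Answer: $- \frac{1}{307} \approx -0.0032573$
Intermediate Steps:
$u{\left(R,v \right)} = -73 - v$ ($u{\left(R,v \right)} = 2 - \left(v - -75\right) = 2 - \left(v + 75\right) = 2 - \left(75 + v\right) = -73 - v$)
$G = 0$
$o = -307$ ($o = -22 - 285 = -307$)
$\frac{1}{o + G} = \frac{1}{-307 + 0} = \frac{1}{-307} = - \frac{1}{307}$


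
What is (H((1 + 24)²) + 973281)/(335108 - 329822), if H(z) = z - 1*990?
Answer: 486458/2643 ≈ 184.06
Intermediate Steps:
H(z) = -990 + z (H(z) = z - 990 = -990 + z)
(H((1 + 24)²) + 973281)/(335108 - 329822) = ((-990 + (1 + 24)²) + 973281)/(335108 - 329822) = ((-990 + 25²) + 973281)/5286 = ((-990 + 625) + 973281)*(1/5286) = (-365 + 973281)*(1/5286) = 972916*(1/5286) = 486458/2643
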